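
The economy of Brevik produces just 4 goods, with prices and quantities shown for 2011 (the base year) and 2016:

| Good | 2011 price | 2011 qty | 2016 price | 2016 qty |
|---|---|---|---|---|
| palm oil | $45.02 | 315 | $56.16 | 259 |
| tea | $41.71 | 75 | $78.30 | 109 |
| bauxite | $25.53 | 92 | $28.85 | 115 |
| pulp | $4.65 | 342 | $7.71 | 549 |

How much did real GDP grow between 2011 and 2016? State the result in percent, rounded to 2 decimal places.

2.10%

Real GDP 2011 = Nominal GDP 2011 = 45.02·315 + 41.71·75 + 25.53·92 + 4.65·342 = 21248.61.
Real GDP 2016 (at 2011 prices) = 45.02·259 + 41.71·109 + 25.53·115 + 4.65·549 = 21695.37.
Real growth = 21695.37/21248.61 − 1 = 0.0210.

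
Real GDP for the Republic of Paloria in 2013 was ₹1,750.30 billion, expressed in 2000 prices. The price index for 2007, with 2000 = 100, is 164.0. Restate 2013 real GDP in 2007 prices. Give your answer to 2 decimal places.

Real GDP in 2007 prices = Real GDP in 2000 prices × (P_2007/P_2000) = 1750.30 × 1.640 = 2870.49.

₹2,870.49 billion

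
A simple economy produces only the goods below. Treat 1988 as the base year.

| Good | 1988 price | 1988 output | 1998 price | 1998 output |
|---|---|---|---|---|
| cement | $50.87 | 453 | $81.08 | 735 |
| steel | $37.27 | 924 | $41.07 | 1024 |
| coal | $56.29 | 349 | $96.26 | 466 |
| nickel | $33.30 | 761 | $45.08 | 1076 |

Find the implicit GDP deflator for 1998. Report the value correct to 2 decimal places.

141.71

Nominal GDP 1998 = 81.08·735 + 41.07·1024 + 96.26·466 + 45.08·1076 = 195012.72.
Real GDP 1998 (at 1988 prices) = 50.87·735 + 37.27·1024 + 56.29·466 + 33.30·1076 = 137615.87.
Deflator = Nominal/Real × 100 = 195012.72/137615.87 × 100 = 141.708.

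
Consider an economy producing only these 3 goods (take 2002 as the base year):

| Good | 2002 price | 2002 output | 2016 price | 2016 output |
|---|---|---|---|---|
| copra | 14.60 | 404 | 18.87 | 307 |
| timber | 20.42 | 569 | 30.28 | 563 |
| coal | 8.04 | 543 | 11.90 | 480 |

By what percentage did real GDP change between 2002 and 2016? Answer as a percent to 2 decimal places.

-9.35%

Real GDP 2002 = Nominal GDP 2002 = 14.60·404 + 20.42·569 + 8.04·543 = 21883.10.
Real GDP 2016 (at 2002 prices) = 14.60·307 + 20.42·563 + 8.04·480 = 19837.86.
Real growth = 19837.86/21883.10 − 1 = -0.0935.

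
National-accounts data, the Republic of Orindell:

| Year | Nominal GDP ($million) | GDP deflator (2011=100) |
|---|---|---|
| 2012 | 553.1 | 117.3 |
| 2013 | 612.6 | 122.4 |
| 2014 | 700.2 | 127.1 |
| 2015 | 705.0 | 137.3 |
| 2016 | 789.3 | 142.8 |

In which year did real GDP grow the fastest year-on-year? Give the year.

2014

2013: real = 612.6/1.224 = 500.49; growth vs 2012 (471.53) = 6.14%.
2014: real = 700.2/1.271 = 550.90; growth vs 2013 (500.49) = 10.07%.
2015: real = 705.0/1.373 = 513.47; growth vs 2014 (550.90) = -6.79%.
2016: real = 789.3/1.428 = 552.73; growth vs 2015 (513.47) = 7.65%.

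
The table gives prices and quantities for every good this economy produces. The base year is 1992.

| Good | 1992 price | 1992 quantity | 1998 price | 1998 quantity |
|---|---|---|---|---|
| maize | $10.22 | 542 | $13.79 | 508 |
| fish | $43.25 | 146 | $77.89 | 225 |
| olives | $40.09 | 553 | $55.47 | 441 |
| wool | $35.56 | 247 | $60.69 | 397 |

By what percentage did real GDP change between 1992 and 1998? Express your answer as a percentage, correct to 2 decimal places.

Real GDP 1992 = Nominal GDP 1992 = 10.22·542 + 43.25·146 + 40.09·553 + 35.56·247 = 42806.83.
Real GDP 1998 (at 1992 prices) = 10.22·508 + 43.25·225 + 40.09·441 + 35.56·397 = 46720.02.
Real growth = 46720.02/42806.83 − 1 = 0.0914.

9.14%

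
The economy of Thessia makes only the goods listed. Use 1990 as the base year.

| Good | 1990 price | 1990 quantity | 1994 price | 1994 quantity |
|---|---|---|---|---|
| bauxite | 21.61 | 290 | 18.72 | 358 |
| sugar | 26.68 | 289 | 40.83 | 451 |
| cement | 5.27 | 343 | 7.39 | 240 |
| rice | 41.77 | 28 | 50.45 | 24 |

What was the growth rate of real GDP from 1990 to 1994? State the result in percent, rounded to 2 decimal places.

Real GDP 1990 = Nominal GDP 1990 = 21.61·290 + 26.68·289 + 5.27·343 + 41.77·28 = 16954.59.
Real GDP 1994 (at 1990 prices) = 21.61·358 + 26.68·451 + 5.27·240 + 41.77·24 = 22036.34.
Real growth = 22036.34/16954.59 − 1 = 0.2997.

29.97%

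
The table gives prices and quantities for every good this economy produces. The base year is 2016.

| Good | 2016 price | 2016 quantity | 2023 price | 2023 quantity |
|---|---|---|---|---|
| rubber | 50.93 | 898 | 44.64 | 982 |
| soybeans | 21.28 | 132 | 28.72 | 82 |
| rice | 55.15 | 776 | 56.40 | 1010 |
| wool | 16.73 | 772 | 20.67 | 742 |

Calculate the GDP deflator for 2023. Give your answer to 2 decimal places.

98.85

Nominal GDP 2023 = 44.64·982 + 28.72·82 + 56.40·1010 + 20.67·742 = 118492.66.
Real GDP 2023 (at 2016 prices) = 50.93·982 + 21.28·82 + 55.15·1010 + 16.73·742 = 119873.38.
Deflator = Nominal/Real × 100 = 118492.66/119873.38 × 100 = 98.848.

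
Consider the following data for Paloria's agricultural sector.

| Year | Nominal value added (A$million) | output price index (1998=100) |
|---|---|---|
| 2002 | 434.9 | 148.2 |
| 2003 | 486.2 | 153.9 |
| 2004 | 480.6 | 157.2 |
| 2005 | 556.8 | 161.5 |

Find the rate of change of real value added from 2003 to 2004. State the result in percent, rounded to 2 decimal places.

Real value added 2003 = 486.2/1.539 = 315.92.
Real value added 2004 = 480.6/1.572 = 305.73.
Change = 305.73/315.92 − 1 = -0.0323.

-3.23%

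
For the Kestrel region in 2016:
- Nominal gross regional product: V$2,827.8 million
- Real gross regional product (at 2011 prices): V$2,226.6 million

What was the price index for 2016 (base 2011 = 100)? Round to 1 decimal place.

127.0

price index = (Nominal / Real) × 100 = 2827.8 / 2226.6 × 100 = 127.00.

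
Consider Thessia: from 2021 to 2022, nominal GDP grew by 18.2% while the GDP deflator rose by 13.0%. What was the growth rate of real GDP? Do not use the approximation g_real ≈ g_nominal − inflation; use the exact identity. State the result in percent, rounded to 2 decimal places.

4.60%

(1 + g_nom) = (1 + g_real)(1 + π), so g_real = 1.1820 / 1.1300 − 1 = 0.04602.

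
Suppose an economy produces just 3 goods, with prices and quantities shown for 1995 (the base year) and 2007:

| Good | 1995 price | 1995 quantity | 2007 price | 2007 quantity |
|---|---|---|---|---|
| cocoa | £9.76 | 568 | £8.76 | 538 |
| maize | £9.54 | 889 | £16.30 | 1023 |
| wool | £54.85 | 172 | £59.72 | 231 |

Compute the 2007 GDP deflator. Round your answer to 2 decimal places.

127.10

Nominal GDP 2007 = 8.76·538 + 16.30·1023 + 59.72·231 = 35183.10.
Real GDP 2007 (at 1995 prices) = 9.76·538 + 9.54·1023 + 54.85·231 = 27680.65.
Deflator = Nominal/Real × 100 = 35183.10/27680.65 × 100 = 127.104.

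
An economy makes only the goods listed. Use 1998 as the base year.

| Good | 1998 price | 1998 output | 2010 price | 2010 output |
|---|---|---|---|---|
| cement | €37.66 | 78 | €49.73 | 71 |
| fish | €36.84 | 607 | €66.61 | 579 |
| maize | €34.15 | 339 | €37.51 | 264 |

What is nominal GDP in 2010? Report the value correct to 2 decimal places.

€52000.66

Nominal GDP 2010 = Σ (p_2010 × q_2010) = 49.73·71 + 66.61·579 + 37.51·264 = 52000.66.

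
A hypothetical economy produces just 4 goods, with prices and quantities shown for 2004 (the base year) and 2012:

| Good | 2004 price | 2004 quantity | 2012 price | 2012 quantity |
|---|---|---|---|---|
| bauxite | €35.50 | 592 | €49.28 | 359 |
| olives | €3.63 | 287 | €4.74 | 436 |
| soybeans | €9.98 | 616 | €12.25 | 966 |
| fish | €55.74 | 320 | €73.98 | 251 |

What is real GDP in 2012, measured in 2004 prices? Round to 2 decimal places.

€37958.60

Real GDP 2012 = Σ (p_2004 × q_2012) = 35.50·359 + 3.63·436 + 9.98·966 + 55.74·251 = 37958.60.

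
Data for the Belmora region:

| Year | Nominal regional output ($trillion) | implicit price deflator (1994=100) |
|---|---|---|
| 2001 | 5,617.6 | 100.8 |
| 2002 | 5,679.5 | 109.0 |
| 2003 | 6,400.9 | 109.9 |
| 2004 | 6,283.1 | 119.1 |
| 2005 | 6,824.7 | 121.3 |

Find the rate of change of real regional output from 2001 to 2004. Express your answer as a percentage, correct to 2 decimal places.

-5.34%

Real regional output 2001 = 5617.6/1.008 = 5573.02.
Real regional output 2004 = 6283.1/1.191 = 5275.48.
Change = 5275.48/5573.02 − 1 = -0.0534.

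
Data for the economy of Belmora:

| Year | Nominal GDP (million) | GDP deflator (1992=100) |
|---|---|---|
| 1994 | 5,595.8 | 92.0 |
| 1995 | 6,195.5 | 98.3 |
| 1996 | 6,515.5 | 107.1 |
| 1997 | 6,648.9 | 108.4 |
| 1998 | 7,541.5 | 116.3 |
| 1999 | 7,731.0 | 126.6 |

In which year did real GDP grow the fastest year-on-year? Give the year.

1995: real = 6195.5/0.983 = 6302.64; growth vs 1994 (6082.39) = 3.62%.
1996: real = 6515.5/1.071 = 6083.57; growth vs 1995 (6302.64) = -3.48%.
1997: real = 6648.9/1.084 = 6133.67; growth vs 1996 (6083.57) = 0.82%.
1998: real = 7541.5/1.163 = 6484.52; growth vs 1997 (6133.67) = 5.72%.
1999: real = 7731.0/1.266 = 6106.64; growth vs 1998 (6484.52) = -5.83%.

1998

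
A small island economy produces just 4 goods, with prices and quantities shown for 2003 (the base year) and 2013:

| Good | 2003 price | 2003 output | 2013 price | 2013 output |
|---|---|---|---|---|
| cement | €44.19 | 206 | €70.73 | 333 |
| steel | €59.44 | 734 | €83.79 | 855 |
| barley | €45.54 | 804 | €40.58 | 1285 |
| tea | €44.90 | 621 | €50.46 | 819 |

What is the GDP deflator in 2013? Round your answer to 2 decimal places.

Nominal GDP 2013 = 70.73·333 + 83.79·855 + 40.58·1285 + 50.46·819 = 188665.58.
Real GDP 2013 (at 2003 prices) = 44.19·333 + 59.44·855 + 45.54·1285 + 44.90·819 = 160828.47.
Deflator = Nominal/Real × 100 = 188665.58/160828.47 × 100 = 117.309.

117.31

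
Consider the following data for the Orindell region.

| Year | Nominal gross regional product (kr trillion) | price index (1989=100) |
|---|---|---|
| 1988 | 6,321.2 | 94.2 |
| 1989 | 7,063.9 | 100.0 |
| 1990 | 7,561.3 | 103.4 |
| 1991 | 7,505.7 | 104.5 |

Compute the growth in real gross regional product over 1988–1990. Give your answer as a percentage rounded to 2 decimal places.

Real gross regional product 1988 = 6321.2/0.942 = 6710.40.
Real gross regional product 1990 = 7561.3/1.034 = 7312.67.
Change = 7312.67/6710.40 − 1 = 0.0898.

8.98%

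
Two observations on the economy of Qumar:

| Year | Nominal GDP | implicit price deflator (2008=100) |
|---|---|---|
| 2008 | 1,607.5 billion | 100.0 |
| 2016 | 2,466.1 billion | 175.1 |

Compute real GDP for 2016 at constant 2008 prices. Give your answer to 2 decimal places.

Real GDP = Nominal / (implicit price deflator/100) = 2466.1 / 1.751 = 1408.40.

1,408.40 billion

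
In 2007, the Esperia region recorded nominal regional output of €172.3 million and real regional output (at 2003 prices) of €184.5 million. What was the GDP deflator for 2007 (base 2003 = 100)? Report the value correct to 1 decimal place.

93.4

GDP deflator = (Nominal / Real) × 100 = 172.3 / 184.5 × 100 = 93.39.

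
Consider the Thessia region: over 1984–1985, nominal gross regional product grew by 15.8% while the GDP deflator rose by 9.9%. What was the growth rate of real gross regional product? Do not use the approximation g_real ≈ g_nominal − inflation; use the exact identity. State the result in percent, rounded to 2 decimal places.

5.37%

(1 + g_nom) = (1 + g_real)(1 + π), so g_real = 1.1580 / 1.0990 − 1 = 0.05369.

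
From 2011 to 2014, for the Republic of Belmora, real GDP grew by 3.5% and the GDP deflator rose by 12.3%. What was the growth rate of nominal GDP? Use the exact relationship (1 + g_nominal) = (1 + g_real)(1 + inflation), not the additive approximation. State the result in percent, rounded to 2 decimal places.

(1 + g_nom) = (1 + g_real)(1 + π) = 1.0350 × 1.1230 = 1.16231.

16.23%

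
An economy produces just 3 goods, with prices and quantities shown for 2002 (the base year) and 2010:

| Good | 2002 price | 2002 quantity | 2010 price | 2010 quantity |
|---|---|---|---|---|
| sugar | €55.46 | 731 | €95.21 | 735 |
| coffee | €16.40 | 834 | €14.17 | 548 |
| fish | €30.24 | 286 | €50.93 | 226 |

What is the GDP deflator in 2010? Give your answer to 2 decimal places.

157.74

Nominal GDP 2010 = 95.21·735 + 14.17·548 + 50.93·226 = 89254.69.
Real GDP 2010 (at 2002 prices) = 55.46·735 + 16.40·548 + 30.24·226 = 56584.54.
Deflator = Nominal/Real × 100 = 89254.69/56584.54 × 100 = 157.737.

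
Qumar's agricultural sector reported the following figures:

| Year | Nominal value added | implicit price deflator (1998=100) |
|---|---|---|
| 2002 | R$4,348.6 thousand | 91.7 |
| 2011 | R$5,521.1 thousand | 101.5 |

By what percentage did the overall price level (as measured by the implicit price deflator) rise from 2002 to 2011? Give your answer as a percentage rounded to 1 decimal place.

10.7%

Price-level change = 101.5 / 91.7 − 1 = 0.1069.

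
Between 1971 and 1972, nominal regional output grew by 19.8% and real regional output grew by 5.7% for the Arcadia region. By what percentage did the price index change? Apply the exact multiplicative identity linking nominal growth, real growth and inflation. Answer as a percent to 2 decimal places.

(1 + g_nom) = (1 + g_real)(1 + π), so π = 1.1980 / 1.0570 − 1 = 0.13340.

13.34%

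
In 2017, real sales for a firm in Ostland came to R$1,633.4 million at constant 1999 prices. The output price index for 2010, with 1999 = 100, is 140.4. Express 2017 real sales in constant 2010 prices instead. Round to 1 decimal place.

R$2,293.3 million

Real sales in 2010 prices = Real sales in 1999 prices × (P_2010/P_1999) = 1633.4 × 1.404 = 2293.29.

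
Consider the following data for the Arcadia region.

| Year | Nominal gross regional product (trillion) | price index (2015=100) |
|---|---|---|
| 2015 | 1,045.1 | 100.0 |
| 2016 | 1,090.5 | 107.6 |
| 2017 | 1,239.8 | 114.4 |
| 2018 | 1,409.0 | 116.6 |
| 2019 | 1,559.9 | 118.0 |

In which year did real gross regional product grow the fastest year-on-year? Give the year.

2018

2016: real = 1090.5/1.076 = 1013.48; growth vs 2015 (1045.10) = -3.03%.
2017: real = 1239.8/1.144 = 1083.74; growth vs 2016 (1013.48) = 6.93%.
2018: real = 1409.0/1.166 = 1208.40; growth vs 2017 (1083.74) = 11.50%.
2019: real = 1559.9/1.180 = 1321.95; growth vs 2018 (1208.40) = 9.40%.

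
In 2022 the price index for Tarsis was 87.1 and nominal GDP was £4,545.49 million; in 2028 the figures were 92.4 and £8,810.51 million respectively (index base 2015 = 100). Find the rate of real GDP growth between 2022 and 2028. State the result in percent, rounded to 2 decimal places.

82.71%

Real GDP 2022 = 4545.49 / 0.871 = 5218.70.
Real GDP 2028 = 8810.51 / 0.924 = 9535.18.
Real growth = 9535.18 / 5218.70 − 1 = 0.8271.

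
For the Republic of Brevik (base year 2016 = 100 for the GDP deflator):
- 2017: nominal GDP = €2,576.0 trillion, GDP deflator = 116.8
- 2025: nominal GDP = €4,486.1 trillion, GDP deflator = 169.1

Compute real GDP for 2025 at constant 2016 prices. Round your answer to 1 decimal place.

Real GDP = Nominal / (GDP deflator/100) = 4486.1 / 1.691 = 2652.93.

€2,652.9 trillion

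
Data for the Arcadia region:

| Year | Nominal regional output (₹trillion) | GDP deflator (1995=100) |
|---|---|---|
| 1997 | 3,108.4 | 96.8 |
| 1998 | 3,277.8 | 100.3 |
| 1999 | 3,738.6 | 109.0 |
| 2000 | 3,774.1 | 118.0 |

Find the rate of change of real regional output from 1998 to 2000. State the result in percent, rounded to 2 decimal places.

-2.13%

Real regional output 1998 = 3277.8/1.003 = 3268.00.
Real regional output 2000 = 3774.1/1.180 = 3198.39.
Change = 3198.39/3268.00 − 1 = -0.0213.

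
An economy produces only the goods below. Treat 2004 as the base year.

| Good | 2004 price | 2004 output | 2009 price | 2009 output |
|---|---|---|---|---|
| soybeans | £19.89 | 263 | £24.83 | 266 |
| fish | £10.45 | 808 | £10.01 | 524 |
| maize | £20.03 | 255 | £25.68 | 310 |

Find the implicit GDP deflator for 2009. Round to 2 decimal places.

Nominal GDP 2009 = 24.83·266 + 10.01·524 + 25.68·310 = 19810.82.
Real GDP 2009 (at 2004 prices) = 19.89·266 + 10.45·524 + 20.03·310 = 16975.84.
Deflator = Nominal/Real × 100 = 19810.82/16975.84 × 100 = 116.700.

116.70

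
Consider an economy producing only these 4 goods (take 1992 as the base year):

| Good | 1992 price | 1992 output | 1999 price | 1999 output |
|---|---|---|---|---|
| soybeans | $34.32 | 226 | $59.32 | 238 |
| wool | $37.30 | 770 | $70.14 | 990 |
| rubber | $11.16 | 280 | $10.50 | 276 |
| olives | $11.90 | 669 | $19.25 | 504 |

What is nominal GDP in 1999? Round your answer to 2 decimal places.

Nominal GDP 1999 = Σ (p_1999 × q_1999) = 59.32·238 + 70.14·990 + 10.50·276 + 19.25·504 = 96156.76.

$96156.76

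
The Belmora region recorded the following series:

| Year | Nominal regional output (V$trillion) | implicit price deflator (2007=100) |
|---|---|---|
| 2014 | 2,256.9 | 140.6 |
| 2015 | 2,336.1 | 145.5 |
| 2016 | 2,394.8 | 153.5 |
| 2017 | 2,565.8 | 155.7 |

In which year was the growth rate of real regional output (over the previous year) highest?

2015: real = 2336.1/1.455 = 1605.57; growth vs 2014 (1605.19) = 0.02%.
2016: real = 2394.8/1.535 = 1560.13; growth vs 2015 (1605.57) = -2.83%.
2017: real = 2565.8/1.557 = 1647.91; growth vs 2016 (1560.13) = 5.63%.

2017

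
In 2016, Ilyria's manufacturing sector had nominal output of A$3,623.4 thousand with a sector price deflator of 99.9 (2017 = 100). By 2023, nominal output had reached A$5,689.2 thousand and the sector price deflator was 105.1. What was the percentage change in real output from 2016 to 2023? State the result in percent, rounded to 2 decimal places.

49.24%

Real output 2016 = 3623.4 / 0.999 = 3627.03.
Real output 2023 = 5689.2 / 1.051 = 5413.13.
Real growth = 5413.13 / 3627.03 − 1 = 0.4924.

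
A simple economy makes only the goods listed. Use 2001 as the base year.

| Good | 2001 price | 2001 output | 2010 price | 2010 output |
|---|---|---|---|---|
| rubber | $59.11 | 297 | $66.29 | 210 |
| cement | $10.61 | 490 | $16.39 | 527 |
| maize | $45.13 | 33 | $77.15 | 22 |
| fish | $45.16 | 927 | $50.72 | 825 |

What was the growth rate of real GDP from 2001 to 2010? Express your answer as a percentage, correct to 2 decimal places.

-14.90%

Real GDP 2001 = Nominal GDP 2001 = 59.11·297 + 10.61·490 + 45.13·33 + 45.16·927 = 66107.18.
Real GDP 2010 (at 2001 prices) = 59.11·210 + 10.61·527 + 45.13·22 + 45.16·825 = 56254.43.
Real growth = 56254.43/66107.18 − 1 = -0.1490.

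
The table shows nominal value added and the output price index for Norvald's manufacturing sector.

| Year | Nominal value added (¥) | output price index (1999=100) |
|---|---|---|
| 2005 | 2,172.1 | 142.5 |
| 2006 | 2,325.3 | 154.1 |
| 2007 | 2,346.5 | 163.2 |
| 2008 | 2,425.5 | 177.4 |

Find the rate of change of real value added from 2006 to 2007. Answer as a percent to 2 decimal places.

Real value added 2006 = 2325.3/1.541 = 1508.96.
Real value added 2007 = 2346.5/1.632 = 1437.81.
Change = 1437.81/1508.96 − 1 = -0.0472.

-4.72%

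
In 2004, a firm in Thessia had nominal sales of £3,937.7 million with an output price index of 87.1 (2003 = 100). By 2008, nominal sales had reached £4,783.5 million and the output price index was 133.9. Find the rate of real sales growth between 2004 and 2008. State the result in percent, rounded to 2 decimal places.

-20.98%

Real sales 2004 = 3937.7 / 0.871 = 4520.90.
Real sales 2008 = 4783.5 / 1.339 = 3572.44.
Real growth = 3572.44 / 4520.90 − 1 = -0.2098.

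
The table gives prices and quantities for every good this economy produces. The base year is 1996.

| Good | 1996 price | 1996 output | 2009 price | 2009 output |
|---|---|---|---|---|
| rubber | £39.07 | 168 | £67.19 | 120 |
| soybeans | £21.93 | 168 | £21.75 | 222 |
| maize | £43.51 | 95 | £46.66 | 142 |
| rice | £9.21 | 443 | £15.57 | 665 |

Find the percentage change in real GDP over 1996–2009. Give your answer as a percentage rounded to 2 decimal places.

Real GDP 1996 = Nominal GDP 1996 = 39.07·168 + 21.93·168 + 43.51·95 + 9.21·443 = 18461.48.
Real GDP 2009 (at 1996 prices) = 39.07·120 + 21.93·222 + 43.51·142 + 9.21·665 = 21859.93.
Real growth = 21859.93/18461.48 − 1 = 0.1841.

18.41%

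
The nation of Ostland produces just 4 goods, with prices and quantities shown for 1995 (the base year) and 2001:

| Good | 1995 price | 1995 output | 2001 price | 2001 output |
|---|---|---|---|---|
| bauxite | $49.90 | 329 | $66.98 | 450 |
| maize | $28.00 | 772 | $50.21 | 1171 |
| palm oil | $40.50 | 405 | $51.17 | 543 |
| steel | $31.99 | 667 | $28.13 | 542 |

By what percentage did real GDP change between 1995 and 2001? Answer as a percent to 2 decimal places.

Real GDP 1995 = Nominal GDP 1995 = 49.90·329 + 28.00·772 + 40.50·405 + 31.99·667 = 75772.93.
Real GDP 2001 (at 1995 prices) = 49.90·450 + 28.00·1171 + 40.50·543 + 31.99·542 = 94573.08.
Real growth = 94573.08/75772.93 − 1 = 0.2481.

24.81%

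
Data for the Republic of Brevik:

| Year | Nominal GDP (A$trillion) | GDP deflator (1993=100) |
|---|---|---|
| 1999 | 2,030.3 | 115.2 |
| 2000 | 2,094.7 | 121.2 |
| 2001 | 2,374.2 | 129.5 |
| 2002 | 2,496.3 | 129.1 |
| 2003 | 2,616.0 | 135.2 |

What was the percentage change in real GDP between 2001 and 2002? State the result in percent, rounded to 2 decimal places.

Real GDP 2001 = 2374.2/1.295 = 1833.36.
Real GDP 2002 = 2496.3/1.291 = 1933.62.
Change = 1933.62/1833.36 − 1 = 0.0547.

5.47%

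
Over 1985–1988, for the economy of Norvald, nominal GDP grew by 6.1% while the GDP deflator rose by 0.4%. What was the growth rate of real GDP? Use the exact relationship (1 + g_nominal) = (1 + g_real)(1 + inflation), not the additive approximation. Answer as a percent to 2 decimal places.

5.68%

(1 + g_nom) = (1 + g_real)(1 + π), so g_real = 1.0610 / 1.0040 − 1 = 0.05677.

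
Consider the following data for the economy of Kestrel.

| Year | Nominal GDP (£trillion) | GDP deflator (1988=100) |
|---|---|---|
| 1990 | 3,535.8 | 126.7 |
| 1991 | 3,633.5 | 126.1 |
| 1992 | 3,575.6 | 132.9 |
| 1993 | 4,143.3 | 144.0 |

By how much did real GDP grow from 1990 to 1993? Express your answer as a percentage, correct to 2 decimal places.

3.10%

Real GDP 1990 = 3535.8/1.267 = 2790.69.
Real GDP 1993 = 4143.3/1.440 = 2877.29.
Change = 2877.29/2790.69 − 1 = 0.0310.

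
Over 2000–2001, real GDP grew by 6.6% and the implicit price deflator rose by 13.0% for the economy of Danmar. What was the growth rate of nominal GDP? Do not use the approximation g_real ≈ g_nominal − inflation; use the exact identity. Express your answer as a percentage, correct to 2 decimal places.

(1 + g_nom) = (1 + g_real)(1 + π) = 1.0660 × 1.1300 = 1.20458.

20.46%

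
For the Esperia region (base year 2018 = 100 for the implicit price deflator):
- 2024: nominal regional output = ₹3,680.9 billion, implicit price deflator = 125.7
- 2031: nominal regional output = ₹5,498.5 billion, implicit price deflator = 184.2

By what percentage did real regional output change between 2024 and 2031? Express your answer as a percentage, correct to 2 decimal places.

Deflate each year: 2024 → 3680.9/1.257 = 2928.32; 2031 → 5498.5/1.842 = 2985.07.
So real regional output changed by 2985.07/2928.32 − 1 = 0.0194, i.e. 1.94%.

1.94%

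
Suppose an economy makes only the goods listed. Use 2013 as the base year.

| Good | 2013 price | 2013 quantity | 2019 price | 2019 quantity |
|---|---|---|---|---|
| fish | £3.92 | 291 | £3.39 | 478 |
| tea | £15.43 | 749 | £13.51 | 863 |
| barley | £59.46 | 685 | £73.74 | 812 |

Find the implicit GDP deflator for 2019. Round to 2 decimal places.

115.26

Nominal GDP 2019 = 3.39·478 + 13.51·863 + 73.74·812 = 73156.43.
Real GDP 2019 (at 2013 prices) = 3.92·478 + 15.43·863 + 59.46·812 = 63471.37.
Deflator = Nominal/Real × 100 = 73156.43/63471.37 × 100 = 115.259.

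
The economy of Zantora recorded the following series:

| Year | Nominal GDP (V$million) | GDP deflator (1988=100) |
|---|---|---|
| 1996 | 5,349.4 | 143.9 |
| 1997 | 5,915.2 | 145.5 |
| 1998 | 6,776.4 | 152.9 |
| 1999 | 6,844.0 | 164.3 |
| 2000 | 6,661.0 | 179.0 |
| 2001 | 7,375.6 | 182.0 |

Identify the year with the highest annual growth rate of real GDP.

1997

1997: real = 5915.2/1.455 = 4065.43; growth vs 1996 (3717.44) = 9.36%.
1998: real = 6776.4/1.529 = 4431.92; growth vs 1997 (4065.43) = 9.01%.
1999: real = 6844.0/1.643 = 4165.55; growth vs 1998 (4431.92) = -6.01%.
2000: real = 6661.0/1.790 = 3721.23; growth vs 1999 (4165.55) = -10.67%.
2001: real = 7375.6/1.820 = 4052.53; growth vs 2000 (3721.23) = 8.90%.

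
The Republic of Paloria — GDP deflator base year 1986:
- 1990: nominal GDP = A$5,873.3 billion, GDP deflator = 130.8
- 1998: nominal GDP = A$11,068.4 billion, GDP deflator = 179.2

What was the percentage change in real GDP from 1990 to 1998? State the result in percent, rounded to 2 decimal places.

Deflate each year: 1990 → 5873.3/1.308 = 4490.29; 1998 → 11068.4/1.792 = 6176.56.
So real GDP changed by 6176.56/4490.29 − 1 = 0.3755, i.e. 37.55%.

37.55%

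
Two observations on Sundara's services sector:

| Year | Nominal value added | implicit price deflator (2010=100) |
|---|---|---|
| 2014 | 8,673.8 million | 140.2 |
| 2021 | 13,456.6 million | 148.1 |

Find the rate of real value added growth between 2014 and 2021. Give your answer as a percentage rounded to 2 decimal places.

46.87%

Real value added 2014 = 8673.8 / 1.402 = 6186.73.
Real value added 2021 = 13456.6 / 1.481 = 9086.16.
Real growth = 9086.16 / 6186.73 − 1 = 0.4687.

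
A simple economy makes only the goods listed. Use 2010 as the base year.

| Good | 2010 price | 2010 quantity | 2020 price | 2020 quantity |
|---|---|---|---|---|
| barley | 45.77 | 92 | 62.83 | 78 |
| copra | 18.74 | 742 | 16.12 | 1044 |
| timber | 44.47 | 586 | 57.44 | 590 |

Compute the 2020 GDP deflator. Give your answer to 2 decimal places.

Nominal GDP 2020 = 62.83·78 + 16.12·1044 + 57.44·590 = 55619.62.
Real GDP 2020 (at 2010 prices) = 45.77·78 + 18.74·1044 + 44.47·590 = 49371.92.
Deflator = Nominal/Real × 100 = 55619.62/49371.92 × 100 = 112.654.

112.65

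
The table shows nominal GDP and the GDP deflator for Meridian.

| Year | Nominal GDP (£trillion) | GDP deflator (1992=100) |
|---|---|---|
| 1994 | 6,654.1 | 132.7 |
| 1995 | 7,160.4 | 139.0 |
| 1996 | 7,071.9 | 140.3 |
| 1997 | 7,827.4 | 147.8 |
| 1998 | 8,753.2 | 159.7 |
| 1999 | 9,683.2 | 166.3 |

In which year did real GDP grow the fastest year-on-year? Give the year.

1999

1995: real = 7160.4/1.390 = 5151.37; growth vs 1994 (5014.39) = 2.73%.
1996: real = 7071.9/1.403 = 5040.56; growth vs 1995 (5151.37) = -2.15%.
1997: real = 7827.4/1.478 = 5295.94; growth vs 1996 (5040.56) = 5.07%.
1998: real = 8753.2/1.597 = 5481.03; growth vs 1997 (5295.94) = 3.49%.
1999: real = 9683.2/1.663 = 5822.73; growth vs 1998 (5481.03) = 6.23%.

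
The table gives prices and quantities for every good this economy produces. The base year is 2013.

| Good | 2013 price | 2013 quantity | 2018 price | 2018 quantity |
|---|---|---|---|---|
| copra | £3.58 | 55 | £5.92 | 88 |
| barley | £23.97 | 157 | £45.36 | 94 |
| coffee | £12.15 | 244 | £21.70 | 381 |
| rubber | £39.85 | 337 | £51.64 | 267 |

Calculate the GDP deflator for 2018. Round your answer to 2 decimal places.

150.47

Nominal GDP 2018 = 5.92·88 + 45.36·94 + 21.70·381 + 51.64·267 = 26840.38.
Real GDP 2018 (at 2013 prices) = 3.58·88 + 23.97·94 + 12.15·381 + 39.85·267 = 17837.32.
Deflator = Nominal/Real × 100 = 26840.38/17837.32 × 100 = 150.473.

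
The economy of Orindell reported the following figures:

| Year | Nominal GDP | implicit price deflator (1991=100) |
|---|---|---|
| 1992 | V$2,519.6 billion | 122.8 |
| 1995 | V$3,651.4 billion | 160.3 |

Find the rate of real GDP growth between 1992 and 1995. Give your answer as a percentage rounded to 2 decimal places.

11.02%

Real GDP 1992 = 2519.6 / 1.228 = 2051.79.
Real GDP 1995 = 3651.4 / 1.603 = 2277.85.
Real growth = 2277.85 / 2051.79 − 1 = 0.1102.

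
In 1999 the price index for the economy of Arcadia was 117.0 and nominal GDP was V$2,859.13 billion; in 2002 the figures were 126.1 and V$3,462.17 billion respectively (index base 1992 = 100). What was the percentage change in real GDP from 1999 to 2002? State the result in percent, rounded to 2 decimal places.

12.35%

Deflate each year: 1999 → 2859.13/1.170 = 2443.70; 2002 → 3462.17/1.261 = 2745.57.
So real GDP changed by 2745.57/2443.70 − 1 = 0.1235, i.e. 12.35%.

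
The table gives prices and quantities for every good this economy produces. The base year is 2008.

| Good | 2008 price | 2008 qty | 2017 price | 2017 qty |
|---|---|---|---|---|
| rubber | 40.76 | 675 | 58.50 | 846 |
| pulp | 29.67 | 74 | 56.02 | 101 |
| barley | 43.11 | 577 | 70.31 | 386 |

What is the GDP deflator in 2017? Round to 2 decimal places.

Nominal GDP 2017 = 58.50·846 + 56.02·101 + 70.31·386 = 82288.68.
Real GDP 2017 (at 2008 prices) = 40.76·846 + 29.67·101 + 43.11·386 = 54120.09.
Deflator = Nominal/Real × 100 = 82288.68/54120.09 × 100 = 152.048.

152.05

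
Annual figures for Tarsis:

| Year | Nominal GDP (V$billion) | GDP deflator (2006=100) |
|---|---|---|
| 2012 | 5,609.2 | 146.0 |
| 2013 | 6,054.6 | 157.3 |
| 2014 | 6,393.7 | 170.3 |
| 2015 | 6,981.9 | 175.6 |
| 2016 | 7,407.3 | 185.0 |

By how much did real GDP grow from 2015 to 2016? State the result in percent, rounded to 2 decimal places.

0.70%

Real GDP 2015 = 6981.9/1.756 = 3976.03.
Real GDP 2016 = 7407.3/1.850 = 4003.95.
Change = 4003.95/3976.03 − 1 = 0.0070.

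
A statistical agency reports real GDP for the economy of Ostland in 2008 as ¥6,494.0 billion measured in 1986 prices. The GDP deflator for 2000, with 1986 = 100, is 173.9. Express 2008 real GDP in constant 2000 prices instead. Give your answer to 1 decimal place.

¥11,293.1 billion

Real GDP in 2000 prices = Real GDP in 1986 prices × (P_2000/P_1986) = 6494.0 × 1.739 = 11293.07.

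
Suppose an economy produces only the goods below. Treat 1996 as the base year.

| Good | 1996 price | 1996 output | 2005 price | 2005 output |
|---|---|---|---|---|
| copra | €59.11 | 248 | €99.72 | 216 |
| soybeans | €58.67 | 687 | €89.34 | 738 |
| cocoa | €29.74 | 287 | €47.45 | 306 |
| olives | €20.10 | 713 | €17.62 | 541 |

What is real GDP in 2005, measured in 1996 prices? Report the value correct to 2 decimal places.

Real GDP 2005 = Σ (p_1996 × q_2005) = 59.11·216 + 58.67·738 + 29.74·306 + 20.10·541 = 76040.76.

€76040.76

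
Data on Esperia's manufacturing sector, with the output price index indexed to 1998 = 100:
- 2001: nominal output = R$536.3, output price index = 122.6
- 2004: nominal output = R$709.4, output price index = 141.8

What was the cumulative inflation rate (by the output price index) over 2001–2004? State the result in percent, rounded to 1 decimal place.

15.7%

Price-level change = 141.8 / 122.6 − 1 = 0.1566.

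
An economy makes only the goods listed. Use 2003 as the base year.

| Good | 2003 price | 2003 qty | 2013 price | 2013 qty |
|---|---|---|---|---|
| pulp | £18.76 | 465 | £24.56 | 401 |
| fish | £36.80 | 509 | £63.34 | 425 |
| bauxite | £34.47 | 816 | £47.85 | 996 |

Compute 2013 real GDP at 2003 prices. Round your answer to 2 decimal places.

£57494.88

Real GDP 2013 = Σ (p_2003 × q_2013) = 18.76·401 + 36.80·425 + 34.47·996 = 57494.88.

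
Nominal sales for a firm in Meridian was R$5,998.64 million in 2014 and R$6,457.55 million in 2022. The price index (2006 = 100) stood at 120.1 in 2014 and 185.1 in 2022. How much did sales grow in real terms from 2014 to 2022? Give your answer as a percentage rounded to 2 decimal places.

-30.15%

Deflate each year: 2014 → 5998.64/1.201 = 4994.70; 2022 → 6457.55/1.851 = 3488.68.
So real sales changed by 3488.68/4994.70 − 1 = -0.3015, i.e. -30.15%.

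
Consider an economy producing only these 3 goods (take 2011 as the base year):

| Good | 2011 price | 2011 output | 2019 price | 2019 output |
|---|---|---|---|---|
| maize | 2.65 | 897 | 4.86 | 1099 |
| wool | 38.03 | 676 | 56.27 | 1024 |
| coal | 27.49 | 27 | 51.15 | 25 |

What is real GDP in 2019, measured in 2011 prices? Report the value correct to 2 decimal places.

42542.32

Real GDP 2019 = Σ (p_2011 × q_2019) = 2.65·1099 + 38.03·1024 + 27.49·25 = 42542.32.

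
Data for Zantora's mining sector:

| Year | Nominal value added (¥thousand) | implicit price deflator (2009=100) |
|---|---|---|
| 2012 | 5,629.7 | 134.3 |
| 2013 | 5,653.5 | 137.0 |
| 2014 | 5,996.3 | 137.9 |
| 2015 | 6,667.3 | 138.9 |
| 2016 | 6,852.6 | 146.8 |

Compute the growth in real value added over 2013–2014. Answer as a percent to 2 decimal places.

Real value added 2013 = 5653.5/1.370 = 4126.64.
Real value added 2014 = 5996.3/1.379 = 4348.30.
Change = 4348.30/4126.64 − 1 = 0.0537.

5.37%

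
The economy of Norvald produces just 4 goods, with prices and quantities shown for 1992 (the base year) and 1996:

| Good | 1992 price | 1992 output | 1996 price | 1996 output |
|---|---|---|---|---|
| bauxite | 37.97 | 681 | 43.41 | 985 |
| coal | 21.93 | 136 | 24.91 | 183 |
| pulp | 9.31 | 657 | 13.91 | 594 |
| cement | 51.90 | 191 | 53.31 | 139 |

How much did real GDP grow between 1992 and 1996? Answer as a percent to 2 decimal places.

Real GDP 1992 = Nominal GDP 1992 = 37.97·681 + 21.93·136 + 9.31·657 + 51.90·191 = 44869.62.
Real GDP 1996 (at 1992 prices) = 37.97·985 + 21.93·183 + 9.31·594 + 51.90·139 = 54157.88.
Real growth = 54157.88/44869.62 − 1 = 0.2070.

20.70%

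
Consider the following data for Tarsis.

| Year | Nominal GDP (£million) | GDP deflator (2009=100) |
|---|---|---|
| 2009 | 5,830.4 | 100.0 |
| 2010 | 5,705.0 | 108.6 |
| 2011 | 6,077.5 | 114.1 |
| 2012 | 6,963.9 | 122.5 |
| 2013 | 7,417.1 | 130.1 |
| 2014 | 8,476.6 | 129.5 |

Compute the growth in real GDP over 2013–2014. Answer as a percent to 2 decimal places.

14.81%

Real GDP 2013 = 7417.1/1.301 = 5701.08.
Real GDP 2014 = 8476.6/1.295 = 6545.64.
Change = 6545.64/5701.08 − 1 = 0.1481.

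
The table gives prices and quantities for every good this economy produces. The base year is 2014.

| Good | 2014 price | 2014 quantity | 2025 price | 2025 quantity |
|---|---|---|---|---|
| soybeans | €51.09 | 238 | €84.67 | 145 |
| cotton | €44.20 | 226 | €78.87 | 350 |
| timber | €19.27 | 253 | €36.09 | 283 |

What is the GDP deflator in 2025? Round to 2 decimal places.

176.82

Nominal GDP 2025 = 84.67·145 + 78.87·350 + 36.09·283 = 50095.12.
Real GDP 2025 (at 2014 prices) = 51.09·145 + 44.20·350 + 19.27·283 = 28331.46.
Deflator = Nominal/Real × 100 = 50095.12/28331.46 × 100 = 176.818.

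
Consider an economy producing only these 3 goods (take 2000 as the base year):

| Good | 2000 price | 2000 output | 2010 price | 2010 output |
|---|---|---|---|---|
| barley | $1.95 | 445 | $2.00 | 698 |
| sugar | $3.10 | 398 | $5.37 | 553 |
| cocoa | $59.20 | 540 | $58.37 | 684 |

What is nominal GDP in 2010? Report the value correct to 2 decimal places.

$44290.69

Nominal GDP 2010 = Σ (p_2010 × q_2010) = 2.00·698 + 5.37·553 + 58.37·684 = 44290.69.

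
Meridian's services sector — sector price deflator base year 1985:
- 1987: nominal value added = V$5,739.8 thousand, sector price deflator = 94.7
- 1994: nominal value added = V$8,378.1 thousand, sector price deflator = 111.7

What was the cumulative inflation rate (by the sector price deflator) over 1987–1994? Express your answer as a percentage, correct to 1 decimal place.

18.0%

Price-level change = 111.7 / 94.7 − 1 = 0.1795.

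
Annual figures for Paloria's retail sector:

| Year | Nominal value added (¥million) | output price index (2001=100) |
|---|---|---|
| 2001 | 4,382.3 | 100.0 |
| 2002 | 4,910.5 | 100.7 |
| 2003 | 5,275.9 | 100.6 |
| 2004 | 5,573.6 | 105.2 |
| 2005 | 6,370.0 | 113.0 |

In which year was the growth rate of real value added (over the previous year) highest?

2002: real = 4910.5/1.007 = 4876.37; growth vs 2001 (4382.30) = 11.27%.
2003: real = 5275.9/1.006 = 5244.43; growth vs 2002 (4876.37) = 7.55%.
2004: real = 5573.6/1.052 = 5298.10; growth vs 2003 (5244.43) = 1.02%.
2005: real = 6370.0/1.130 = 5637.17; growth vs 2004 (5298.10) = 6.40%.

2002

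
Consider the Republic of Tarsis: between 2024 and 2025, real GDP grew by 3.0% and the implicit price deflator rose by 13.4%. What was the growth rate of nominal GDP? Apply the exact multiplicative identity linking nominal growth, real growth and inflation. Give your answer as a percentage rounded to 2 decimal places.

16.80%

(1 + g_nom) = (1 + g_real)(1 + π) = 1.0300 × 1.1340 = 1.16802.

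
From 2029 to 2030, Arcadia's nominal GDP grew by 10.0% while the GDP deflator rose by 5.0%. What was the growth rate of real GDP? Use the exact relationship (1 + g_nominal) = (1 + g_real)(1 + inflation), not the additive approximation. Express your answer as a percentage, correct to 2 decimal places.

4.76%

(1 + g_nom) = (1 + g_real)(1 + π), so g_real = 1.1000 / 1.0500 − 1 = 0.04762.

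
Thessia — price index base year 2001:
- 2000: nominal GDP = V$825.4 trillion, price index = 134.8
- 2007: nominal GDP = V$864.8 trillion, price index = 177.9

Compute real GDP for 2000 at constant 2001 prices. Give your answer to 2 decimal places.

Real GDP = Nominal / (price index/100) = 825.4 / 1.348 = 612.31.

V$612.31 trillion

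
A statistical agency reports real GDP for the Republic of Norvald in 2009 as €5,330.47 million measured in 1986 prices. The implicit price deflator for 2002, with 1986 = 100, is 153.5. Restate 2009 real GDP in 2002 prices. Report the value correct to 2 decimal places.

€8,182.27 million

Real GDP in 2002 prices = Real GDP in 1986 prices × (P_2002/P_1986) = 5330.47 × 1.535 = 8182.27.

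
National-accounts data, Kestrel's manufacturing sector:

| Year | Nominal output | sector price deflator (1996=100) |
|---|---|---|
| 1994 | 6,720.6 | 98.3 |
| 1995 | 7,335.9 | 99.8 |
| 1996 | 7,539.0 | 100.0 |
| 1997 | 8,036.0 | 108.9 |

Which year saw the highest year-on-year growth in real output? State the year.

1995: real = 7335.9/0.998 = 7350.60; growth vs 1994 (6836.83) = 7.51%.
1996: real = 7539.0/1.000 = 7539.00; growth vs 1995 (7350.60) = 2.56%.
1997: real = 8036.0/1.089 = 7379.25; growth vs 1996 (7539.00) = -2.12%.

1995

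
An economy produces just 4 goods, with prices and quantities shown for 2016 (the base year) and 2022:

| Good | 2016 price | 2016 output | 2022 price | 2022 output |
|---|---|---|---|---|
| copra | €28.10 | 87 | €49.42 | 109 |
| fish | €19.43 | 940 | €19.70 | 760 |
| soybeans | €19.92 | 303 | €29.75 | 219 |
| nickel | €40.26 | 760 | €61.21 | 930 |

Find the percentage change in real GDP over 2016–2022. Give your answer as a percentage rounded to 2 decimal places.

Real GDP 2016 = Nominal GDP 2016 = 28.10·87 + 19.43·940 + 19.92·303 + 40.26·760 = 57342.26.
Real GDP 2022 (at 2016 prices) = 28.10·109 + 19.43·760 + 19.92·219 + 40.26·930 = 59633.98.
Real growth = 59633.98/57342.26 − 1 = 0.0400.

4.00%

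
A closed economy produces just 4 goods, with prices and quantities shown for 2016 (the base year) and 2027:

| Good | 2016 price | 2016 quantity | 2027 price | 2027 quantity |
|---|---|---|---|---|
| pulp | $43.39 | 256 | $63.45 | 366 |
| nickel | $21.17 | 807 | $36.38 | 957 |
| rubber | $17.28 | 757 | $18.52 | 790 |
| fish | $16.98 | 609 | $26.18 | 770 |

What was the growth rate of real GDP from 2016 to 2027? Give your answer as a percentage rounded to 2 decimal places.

Real GDP 2016 = Nominal GDP 2016 = 43.39·256 + 21.17·807 + 17.28·757 + 16.98·609 = 51613.81.
Real GDP 2027 (at 2016 prices) = 43.39·366 + 21.17·957 + 17.28·790 + 16.98·770 = 62866.23.
Real growth = 62866.23/51613.81 − 1 = 0.2180.

21.80%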